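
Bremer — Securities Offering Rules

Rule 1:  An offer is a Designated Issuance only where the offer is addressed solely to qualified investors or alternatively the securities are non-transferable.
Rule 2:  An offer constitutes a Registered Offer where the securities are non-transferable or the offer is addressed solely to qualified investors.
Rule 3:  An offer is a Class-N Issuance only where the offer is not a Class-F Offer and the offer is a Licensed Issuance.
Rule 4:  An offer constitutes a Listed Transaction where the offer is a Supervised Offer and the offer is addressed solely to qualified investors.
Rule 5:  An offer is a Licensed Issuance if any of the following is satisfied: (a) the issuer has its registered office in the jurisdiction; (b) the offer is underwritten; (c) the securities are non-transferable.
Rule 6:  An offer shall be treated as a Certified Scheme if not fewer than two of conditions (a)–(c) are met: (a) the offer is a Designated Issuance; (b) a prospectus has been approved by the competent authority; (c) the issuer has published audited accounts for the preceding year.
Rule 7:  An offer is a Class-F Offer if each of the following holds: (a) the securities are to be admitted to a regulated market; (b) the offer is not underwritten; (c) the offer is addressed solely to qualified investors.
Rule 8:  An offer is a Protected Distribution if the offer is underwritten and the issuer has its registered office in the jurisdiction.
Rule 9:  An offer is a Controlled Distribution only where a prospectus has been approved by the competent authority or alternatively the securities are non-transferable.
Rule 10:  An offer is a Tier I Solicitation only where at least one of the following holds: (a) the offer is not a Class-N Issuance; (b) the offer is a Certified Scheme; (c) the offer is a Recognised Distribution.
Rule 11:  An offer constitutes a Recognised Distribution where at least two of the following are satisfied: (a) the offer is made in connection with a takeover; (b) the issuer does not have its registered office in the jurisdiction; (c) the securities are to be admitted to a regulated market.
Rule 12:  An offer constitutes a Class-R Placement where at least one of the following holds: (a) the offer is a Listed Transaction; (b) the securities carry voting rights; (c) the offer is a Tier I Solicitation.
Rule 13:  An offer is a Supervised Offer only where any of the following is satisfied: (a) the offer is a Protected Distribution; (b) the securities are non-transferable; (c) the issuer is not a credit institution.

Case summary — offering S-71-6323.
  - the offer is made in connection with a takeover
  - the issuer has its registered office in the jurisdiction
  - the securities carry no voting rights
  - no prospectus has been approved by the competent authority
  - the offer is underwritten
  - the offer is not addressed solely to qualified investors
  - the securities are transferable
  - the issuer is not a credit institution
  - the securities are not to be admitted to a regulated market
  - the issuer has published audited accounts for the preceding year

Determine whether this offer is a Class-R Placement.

rule 8 — Protected Distribution: [the offer is underwritten? yes] AND [the issuer has its registered office in the jurisdiction? yes] → satisfied.
rule 13 — Supervised Offer: [Protected Distribution (rule 8)? yes] OR [the securities are non-transferable? no] OR [the issuer is not a credit institution? yes] → satisfied.
rule 4 — Listed Transaction: [Supervised Offer (rule 13)? yes] AND [the offer is addressed solely to qualified investors? no] → not satisfied.
rule 7 — Class-F Offer: [the securities are to be admitted to a regulated market? no] AND [the offer is not underwritten? no] AND [the offer is addressed solely to qualified investors? no] → not satisfied.
rule 5 — Licensed Issuance: [the issuer has its registered office in the jurisdiction? yes] OR [the offer is underwritten? yes] OR [the securities are non-transferable? no] → satisfied.
rule 3 — Class-N Issuance: [not a Class-F Offer (rule 7)? yes] AND [Licensed Issuance (rule 5)? yes] → satisfied.
rule 1 — Designated Issuance: [the offer is addressed solely to qualified investors? no] OR [the securities are non-transferable? no] → not satisfied.
rule 6 — Certified Scheme: Designated Issuance (rule 1)? no; a prospectus has been approved by the competent authority? no; the issuer has published audited accounts for the preceding year? yes — 1 of 3 hold (need ≥2) → not satisfied.
rule 11 — Recognised Distribution: the offer is made in connection with a takeover? yes; the issuer does not have its registered office in the jurisdiction? no; the securities are to be admitted to a regulated market? no — 1 of 3 hold (need ≥2) → not satisfied.
rule 10 — Tier I Solicitation: [not a Class-N Issuance (rule 3)? no] OR [Certified Scheme (rule 6)? no] OR [Recognised Distribution (rule 11)? no] → not satisfied.
rule 12 — Class-R Placement: [Listed Transaction (rule 4)? no] OR [the securities carry voting rights? no] OR [Tier I Solicitation (rule 10)? no] → not satisfied.

No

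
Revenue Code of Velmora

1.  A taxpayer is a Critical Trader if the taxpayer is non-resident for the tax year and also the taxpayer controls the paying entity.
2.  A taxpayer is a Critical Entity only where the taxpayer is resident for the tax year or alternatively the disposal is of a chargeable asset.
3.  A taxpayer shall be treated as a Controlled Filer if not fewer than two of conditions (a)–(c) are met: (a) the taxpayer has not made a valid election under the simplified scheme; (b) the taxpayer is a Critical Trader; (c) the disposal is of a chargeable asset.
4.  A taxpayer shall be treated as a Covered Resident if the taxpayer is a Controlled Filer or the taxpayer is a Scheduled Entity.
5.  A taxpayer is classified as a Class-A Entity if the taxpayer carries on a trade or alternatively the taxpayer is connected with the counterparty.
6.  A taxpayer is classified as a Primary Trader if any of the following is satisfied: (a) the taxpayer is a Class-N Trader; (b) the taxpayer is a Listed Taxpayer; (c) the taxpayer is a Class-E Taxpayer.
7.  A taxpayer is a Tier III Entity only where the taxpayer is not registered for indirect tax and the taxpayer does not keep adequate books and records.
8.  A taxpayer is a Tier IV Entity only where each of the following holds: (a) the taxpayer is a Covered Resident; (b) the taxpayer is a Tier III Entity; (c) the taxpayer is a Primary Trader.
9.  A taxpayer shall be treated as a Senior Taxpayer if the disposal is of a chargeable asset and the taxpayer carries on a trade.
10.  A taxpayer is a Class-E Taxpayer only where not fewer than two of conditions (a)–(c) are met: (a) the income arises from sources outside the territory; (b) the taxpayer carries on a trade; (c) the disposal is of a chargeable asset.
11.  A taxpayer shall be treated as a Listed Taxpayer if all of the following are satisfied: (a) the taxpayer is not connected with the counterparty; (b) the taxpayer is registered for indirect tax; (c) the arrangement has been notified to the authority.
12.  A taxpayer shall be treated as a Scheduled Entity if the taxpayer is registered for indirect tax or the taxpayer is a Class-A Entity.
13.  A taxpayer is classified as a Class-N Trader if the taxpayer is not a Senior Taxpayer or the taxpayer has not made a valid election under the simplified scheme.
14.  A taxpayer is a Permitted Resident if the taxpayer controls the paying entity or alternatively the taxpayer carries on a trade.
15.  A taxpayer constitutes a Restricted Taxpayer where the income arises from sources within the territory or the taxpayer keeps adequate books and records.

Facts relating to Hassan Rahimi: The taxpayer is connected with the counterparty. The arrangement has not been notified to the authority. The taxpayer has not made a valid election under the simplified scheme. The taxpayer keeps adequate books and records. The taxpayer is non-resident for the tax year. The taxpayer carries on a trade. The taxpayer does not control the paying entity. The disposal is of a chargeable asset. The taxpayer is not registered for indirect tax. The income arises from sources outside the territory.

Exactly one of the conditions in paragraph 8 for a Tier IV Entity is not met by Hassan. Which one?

Under paragraph 1: the taxpayer is non-resident for the tax year? yes; and the taxpayer controls the paying entity? no. So the taxpayer is not a Critical Trader.
Under paragraph 3: the taxpayer has not made a valid election under the simplified scheme? yes; Critical Trader (paragraph 1)? no; the disposal is of a chargeable asset? yes — 2 of 3 hold (need ≥2) → satisfied.
Under paragraph 5: the taxpayer carries on a trade? yes; or the taxpayer is connected with the counterparty? yes. So the taxpayer is a Class-A Entity.
Under paragraph 12: the taxpayer is registered for indirect tax? no; or Class-A Entity (paragraph 5)? yes. So the taxpayer is a Scheduled Entity.
Under paragraph 4: Controlled Filer (paragraph 3)? yes; or Scheduled Entity (paragraph 12)? yes. So the taxpayer is a Covered Resident.
Under paragraph 7: the taxpayer is not registered for indirect tax? yes; and the taxpayer does not keep adequate books and records? no. So the taxpayer is not a Tier III Entity.
Under paragraph 9: the disposal is of a chargeable asset? yes; and the taxpayer carries on a trade? yes. So the taxpayer is a Senior Taxpayer.
Under paragraph 13: not a Senior Taxpayer (paragraph 9)? no; or the taxpayer has not made a valid election under the simplified scheme? yes. So the taxpayer is a Class-N Trader.
Under paragraph 11: the taxpayer is not connected with the counterparty? no; and the taxpayer is registered for indirect tax? no; and the arrangement has been notified to the authority? no. So the taxpayer is not a Listed Taxpayer.
Under paragraph 10: the income arises from sources outside the territory? yes; the taxpayer carries on a trade? yes; the disposal is of a chargeable asset? yes — 3 of 3 hold (need ≥2) → satisfied.
Under paragraph 6: Class-N Trader (paragraph 13)? yes; or Listed Taxpayer (paragraph 11)? no; or Class-E Taxpayer (paragraph 10)? yes. So the taxpayer is a Primary Trader.
Under paragraph 8: Covered Resident (paragraph 4)? yes; and Tier III Entity (paragraph 7)? no; and Primary Trader (paragraph 6)? yes. So the taxpayer is not a Tier IV Entity.

Tier III Entity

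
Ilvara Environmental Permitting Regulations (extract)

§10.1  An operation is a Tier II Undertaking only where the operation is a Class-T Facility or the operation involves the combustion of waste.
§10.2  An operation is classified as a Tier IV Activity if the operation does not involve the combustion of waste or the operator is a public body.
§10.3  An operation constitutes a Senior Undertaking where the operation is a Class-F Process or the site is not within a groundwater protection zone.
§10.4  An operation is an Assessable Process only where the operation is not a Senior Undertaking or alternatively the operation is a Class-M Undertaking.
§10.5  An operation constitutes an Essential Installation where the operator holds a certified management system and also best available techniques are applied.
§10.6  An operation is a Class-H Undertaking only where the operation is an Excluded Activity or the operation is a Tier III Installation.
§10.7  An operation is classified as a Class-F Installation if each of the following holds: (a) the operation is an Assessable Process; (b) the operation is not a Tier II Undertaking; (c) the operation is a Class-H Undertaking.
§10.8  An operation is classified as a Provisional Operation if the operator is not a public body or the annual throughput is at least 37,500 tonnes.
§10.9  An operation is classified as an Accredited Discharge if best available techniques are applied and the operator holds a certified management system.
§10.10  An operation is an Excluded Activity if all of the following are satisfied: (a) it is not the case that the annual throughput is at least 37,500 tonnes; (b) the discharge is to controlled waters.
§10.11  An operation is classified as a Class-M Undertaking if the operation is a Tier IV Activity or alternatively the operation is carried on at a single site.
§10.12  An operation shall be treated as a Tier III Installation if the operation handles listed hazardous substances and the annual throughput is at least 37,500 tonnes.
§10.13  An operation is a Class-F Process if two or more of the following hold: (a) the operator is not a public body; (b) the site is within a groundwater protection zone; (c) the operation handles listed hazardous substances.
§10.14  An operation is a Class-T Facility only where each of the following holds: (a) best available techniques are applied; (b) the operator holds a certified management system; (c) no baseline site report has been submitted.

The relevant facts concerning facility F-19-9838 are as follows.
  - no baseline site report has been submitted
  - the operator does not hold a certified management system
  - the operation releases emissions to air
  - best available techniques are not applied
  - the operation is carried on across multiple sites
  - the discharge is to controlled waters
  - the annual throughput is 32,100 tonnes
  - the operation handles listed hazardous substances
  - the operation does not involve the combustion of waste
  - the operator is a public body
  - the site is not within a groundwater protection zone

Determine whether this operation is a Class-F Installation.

§10.13 — Class-F Process: the operator is not a public body? no; the site is within a groundwater protection zone? no; the operation handles listed hazardous substances? yes — 1 of 3 hold (need ≥2) → not satisfied.
§10.3 — Senior Undertaking: [Class-F Process (§10.13)? no] OR [the site is not within a groundwater protection zone? yes] → satisfied.
§10.2 — Tier IV Activity: [the operation does not involve the combustion of waste? yes] OR [the operator is a public body? yes] → satisfied.
§10.11 — Class-M Undertaking: [Tier IV Activity (§10.2)? yes] OR [the operation is carried on at a single site? no] → satisfied.
§10.4 — Assessable Process: [not a Senior Undertaking (§10.3)? no] OR [Class-M Undertaking (§10.11)? yes] → satisfied.
§10.14 — Class-T Facility: [best available techniques are applied? no] AND [the operator holds a certified management system? no] AND [no baseline site report has been submitted? yes] → not satisfied.
§10.1 — Tier II Undertaking: [Class-T Facility (§10.14)? no] OR [the operation involves the combustion of waste? no] → not satisfied.
§10.10 — Excluded Activity: [annual throughput: 32,100 tonnes ≥ 37,500 tonnes? no, so negated condition yes] AND [the discharge is to controlled waters? yes] → satisfied.
§10.12 — Tier III Installation: [the operation handles listed hazardous substances? yes] AND [annual throughput: 32,100 tonnes ≥ 37,500 tonnes? no] → not satisfied.
§10.6 — Class-H Undertaking: [Excluded Activity (§10.10)? yes] OR [Tier III Installation (§10.12)? no] → satisfied.
§10.7 — Class-F Installation: [Assessable Process (§10.4)? yes] AND [not a Tier II Undertaking (§10.1)? yes] AND [Class-H Undertaking (§10.6)? yes] → satisfied.

Yes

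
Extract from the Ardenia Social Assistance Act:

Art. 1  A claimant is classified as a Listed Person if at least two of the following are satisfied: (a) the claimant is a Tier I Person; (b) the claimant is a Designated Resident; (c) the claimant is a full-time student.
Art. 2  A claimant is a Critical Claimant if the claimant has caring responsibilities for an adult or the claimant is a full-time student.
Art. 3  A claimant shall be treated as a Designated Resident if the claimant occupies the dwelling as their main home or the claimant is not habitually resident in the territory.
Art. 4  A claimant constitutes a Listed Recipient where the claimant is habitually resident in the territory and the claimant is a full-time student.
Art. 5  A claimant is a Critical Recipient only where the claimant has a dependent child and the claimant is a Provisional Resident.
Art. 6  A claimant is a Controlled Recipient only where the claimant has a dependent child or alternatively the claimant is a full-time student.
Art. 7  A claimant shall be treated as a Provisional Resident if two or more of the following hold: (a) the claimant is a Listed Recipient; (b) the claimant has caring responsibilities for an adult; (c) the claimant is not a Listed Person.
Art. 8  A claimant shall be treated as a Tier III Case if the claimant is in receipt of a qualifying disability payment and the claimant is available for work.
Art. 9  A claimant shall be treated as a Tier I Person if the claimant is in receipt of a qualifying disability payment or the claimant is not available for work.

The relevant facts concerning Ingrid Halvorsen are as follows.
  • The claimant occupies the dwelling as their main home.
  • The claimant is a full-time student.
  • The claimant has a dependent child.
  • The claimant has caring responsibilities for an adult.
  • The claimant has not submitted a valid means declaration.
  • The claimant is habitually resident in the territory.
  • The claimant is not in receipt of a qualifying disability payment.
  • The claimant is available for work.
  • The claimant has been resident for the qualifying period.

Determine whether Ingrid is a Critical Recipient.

Yes

Under article 4: the claimant is habitually resident in the territory? yes; and the claimant is a full-time student? yes. So the claimant is a Listed Recipient.
Under article 9: the claimant is in receipt of a qualifying disability payment? no; or the claimant is not available for work? no. So the claimant is not a Tier I Person.
Under article 3: the claimant occupies the dwelling as their main home? yes; or the claimant is not habitually resident in the territory? no. So the claimant is a Designated Resident.
Under article 1: Tier I Person (article 9)? no; Designated Resident (article 3)? yes; the claimant is a full-time student? yes — 2 of 3 hold (need ≥2) → satisfied.
Under article 7: Listed Recipient (article 4)? yes; the claimant has caring responsibilities for an adult? yes; not a Listed Person (article 1)? no — 2 of 3 hold (need ≥2) → satisfied.
Under article 5: the claimant has a dependent child? yes; and Provisional Resident (article 7)? yes. So the claimant is a Critical Recipient.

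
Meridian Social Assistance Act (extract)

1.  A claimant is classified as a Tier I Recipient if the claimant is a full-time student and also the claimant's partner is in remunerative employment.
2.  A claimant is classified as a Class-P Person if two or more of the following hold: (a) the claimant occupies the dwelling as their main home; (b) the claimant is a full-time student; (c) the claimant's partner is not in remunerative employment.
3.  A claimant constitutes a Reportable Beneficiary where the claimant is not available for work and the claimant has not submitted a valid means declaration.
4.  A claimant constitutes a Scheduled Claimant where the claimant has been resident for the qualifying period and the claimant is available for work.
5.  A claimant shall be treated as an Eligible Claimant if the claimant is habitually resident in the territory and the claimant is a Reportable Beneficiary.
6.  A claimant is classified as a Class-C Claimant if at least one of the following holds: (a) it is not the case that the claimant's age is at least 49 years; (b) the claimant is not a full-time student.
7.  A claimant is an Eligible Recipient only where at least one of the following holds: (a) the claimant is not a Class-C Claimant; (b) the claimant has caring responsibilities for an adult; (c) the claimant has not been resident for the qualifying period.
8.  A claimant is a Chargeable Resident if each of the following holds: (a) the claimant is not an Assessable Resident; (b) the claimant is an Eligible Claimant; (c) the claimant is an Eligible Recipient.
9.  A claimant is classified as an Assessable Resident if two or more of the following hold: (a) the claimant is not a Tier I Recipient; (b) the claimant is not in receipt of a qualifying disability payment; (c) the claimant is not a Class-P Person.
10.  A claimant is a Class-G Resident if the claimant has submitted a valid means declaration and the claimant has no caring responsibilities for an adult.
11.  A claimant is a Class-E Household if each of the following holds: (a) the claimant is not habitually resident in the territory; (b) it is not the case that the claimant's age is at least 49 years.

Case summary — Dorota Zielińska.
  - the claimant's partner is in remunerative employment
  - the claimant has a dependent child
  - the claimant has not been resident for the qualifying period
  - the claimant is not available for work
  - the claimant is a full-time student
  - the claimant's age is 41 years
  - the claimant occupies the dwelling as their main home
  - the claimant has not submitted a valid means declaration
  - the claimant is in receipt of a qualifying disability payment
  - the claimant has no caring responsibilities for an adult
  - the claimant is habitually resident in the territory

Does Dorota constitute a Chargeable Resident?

Yes

Under paragraph 1: the claimant is a full-time student? yes; and the claimant's partner is in remunerative employment? yes. So the claimant is a Tier I Recipient.
Under paragraph 2: the claimant occupies the dwelling as their main home? yes; the claimant is a full-time student? yes; the claimant's partner is not in remunerative employment? no — 2 of 3 hold (need ≥2) → satisfied.
Under paragraph 9: not a Tier I Recipient (paragraph 1)? no; the claimant is not in receipt of a qualifying disability payment? no; not a Class-P Person (paragraph 2)? no — 0 of 3 hold (need ≥2) → not satisfied.
Under paragraph 3: the claimant is not available for work? yes; and the claimant has not submitted a valid means declaration? yes. So the claimant is a Reportable Beneficiary.
Under paragraph 5: the claimant is habitually resident in the territory? yes; and Reportable Beneficiary (paragraph 3)? yes. So the claimant is an Eligible Claimant.
Under paragraph 6: claimant's age: 41 years ≥ 49 years? no, so negated condition yes; or the claimant is not a full-time student? no. So the claimant is a Class-C Claimant.
Under paragraph 7: not a Class-C Claimant (paragraph 6)? no; or the claimant has caring responsibilities for an adult? no; or the claimant has not been resident for the qualifying period? yes. So the claimant is an Eligible Recipient.
Under paragraph 8: not an Assessable Resident (paragraph 9)? yes; and Eligible Claimant (paragraph 5)? yes; and Eligible Recipient (paragraph 7)? yes. So the claimant is a Chargeable Resident.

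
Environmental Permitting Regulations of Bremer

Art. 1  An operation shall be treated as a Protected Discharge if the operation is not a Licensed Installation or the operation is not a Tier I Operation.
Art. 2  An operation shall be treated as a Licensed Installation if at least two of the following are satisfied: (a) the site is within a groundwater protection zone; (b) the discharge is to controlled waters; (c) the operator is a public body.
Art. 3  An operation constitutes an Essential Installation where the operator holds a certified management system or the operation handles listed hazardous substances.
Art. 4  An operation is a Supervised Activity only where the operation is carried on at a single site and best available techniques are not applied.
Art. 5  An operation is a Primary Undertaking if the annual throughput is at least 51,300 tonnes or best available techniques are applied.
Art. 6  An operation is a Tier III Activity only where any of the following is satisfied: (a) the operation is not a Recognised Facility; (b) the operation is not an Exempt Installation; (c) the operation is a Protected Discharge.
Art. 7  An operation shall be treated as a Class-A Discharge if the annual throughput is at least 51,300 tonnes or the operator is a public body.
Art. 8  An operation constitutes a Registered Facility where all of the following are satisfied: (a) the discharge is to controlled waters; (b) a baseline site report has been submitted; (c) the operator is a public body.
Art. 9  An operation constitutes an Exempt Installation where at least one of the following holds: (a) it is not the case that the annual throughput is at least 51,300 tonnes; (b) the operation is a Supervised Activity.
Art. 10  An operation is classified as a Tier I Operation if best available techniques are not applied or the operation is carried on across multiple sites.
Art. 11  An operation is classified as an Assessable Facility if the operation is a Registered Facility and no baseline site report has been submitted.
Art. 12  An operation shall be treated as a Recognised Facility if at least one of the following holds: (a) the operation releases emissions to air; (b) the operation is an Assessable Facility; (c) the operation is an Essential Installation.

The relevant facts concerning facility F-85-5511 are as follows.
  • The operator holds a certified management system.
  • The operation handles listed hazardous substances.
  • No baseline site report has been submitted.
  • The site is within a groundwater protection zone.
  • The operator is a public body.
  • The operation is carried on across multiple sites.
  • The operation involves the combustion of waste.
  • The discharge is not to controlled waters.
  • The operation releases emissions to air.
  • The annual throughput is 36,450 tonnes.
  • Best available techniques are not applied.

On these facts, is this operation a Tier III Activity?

No

article 8 — Registered Facility: [the discharge is to controlled waters? no] AND [a baseline site report has been submitted? no] AND [the operator is a public body? yes] → not satisfied.
article 11 — Assessable Facility: [Registered Facility (article 8)? no] AND [no baseline site report has been submitted? yes] → not satisfied.
article 3 — Essential Installation: [the operator holds a certified management system? yes] OR [the operation handles listed hazardous substances? yes] → satisfied.
article 12 — Recognised Facility: [the operation releases emissions to air? yes] OR [Assessable Facility (article 11)? no] OR [Essential Installation (article 3)? yes] → satisfied.
article 4 — Supervised Activity: [the operation is carried on at a single site? no] AND [best available techniques are not applied? yes] → not satisfied.
article 9 — Exempt Installation: [annual throughput: 36,450 tonnes ≥ 51,300 tonnes? no, so negated condition yes] OR [Supervised Activity (article 4)? no] → satisfied.
article 2 — Licensed Installation: the site is within a groundwater protection zone? yes; the discharge is to controlled waters? no; the operator is a public body? yes — 2 of 3 hold (need ≥2) → satisfied.
article 10 — Tier I Operation: [best available techniques are not applied? yes] OR [the operation is carried on across multiple sites? yes] → satisfied.
article 1 — Protected Discharge: [not a Licensed Installation (article 2)? no] OR [not a Tier I Operation (article 10)? no] → not satisfied.
article 6 — Tier III Activity: [not a Recognised Facility (article 12)? no] OR [not an Exempt Installation (article 9)? no] OR [Protected Discharge (article 1)? no] → not satisfied.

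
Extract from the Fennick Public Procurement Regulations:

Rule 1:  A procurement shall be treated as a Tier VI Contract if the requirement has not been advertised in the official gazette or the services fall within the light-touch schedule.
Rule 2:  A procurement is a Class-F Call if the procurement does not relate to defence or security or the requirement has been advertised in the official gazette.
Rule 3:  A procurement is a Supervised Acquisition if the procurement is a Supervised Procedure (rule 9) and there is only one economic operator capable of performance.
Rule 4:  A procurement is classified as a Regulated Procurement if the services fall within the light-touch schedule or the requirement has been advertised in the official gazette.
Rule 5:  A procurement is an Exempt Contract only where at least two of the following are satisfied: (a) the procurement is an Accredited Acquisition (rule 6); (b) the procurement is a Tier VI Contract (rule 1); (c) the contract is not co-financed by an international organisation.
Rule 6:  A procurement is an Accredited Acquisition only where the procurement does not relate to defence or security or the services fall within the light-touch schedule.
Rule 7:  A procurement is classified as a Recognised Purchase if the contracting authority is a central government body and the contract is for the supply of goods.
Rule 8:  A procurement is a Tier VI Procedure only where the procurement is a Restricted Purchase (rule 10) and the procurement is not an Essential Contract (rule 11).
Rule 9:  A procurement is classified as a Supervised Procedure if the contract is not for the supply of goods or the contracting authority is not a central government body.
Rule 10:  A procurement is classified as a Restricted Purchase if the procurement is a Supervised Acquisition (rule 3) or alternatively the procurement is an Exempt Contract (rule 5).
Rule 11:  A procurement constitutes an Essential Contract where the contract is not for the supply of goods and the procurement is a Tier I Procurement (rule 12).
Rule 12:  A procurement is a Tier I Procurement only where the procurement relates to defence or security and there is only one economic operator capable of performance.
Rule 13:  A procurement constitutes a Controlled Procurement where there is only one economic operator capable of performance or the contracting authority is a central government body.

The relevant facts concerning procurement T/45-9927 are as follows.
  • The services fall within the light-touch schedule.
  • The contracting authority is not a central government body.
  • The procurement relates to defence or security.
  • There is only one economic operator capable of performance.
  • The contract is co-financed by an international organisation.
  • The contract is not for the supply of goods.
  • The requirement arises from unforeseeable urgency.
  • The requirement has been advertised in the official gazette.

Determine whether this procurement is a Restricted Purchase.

rule 9 — Supervised Procedure: [the contract is not for the supply of goods? yes] OR [the contracting authority is not a central government body? yes] → satisfied.
rule 3 — Supervised Acquisition: [Supervised Procedure (rule 9)? yes] AND [there is only one economic operator capable of performance? yes] → satisfied.
rule 6 — Accredited Acquisition: [the procurement does not relate to defence or security? no] OR [the services fall within the light-touch schedule? yes] → satisfied.
rule 1 — Tier VI Contract: [the requirement has not been advertised in the official gazette? no] OR [the services fall within the light-touch schedule? yes] → satisfied.
rule 5 — Exempt Contract: Accredited Acquisition (rule 6)? yes; Tier VI Contract (rule 1)? yes; the contract is not co-financed by an international organisation? no — 2 of 3 hold (need ≥2) → satisfied.
rule 10 — Restricted Purchase: [Supervised Acquisition (rule 3)? yes] OR [Exempt Contract (rule 5)? yes] → satisfied.

Yes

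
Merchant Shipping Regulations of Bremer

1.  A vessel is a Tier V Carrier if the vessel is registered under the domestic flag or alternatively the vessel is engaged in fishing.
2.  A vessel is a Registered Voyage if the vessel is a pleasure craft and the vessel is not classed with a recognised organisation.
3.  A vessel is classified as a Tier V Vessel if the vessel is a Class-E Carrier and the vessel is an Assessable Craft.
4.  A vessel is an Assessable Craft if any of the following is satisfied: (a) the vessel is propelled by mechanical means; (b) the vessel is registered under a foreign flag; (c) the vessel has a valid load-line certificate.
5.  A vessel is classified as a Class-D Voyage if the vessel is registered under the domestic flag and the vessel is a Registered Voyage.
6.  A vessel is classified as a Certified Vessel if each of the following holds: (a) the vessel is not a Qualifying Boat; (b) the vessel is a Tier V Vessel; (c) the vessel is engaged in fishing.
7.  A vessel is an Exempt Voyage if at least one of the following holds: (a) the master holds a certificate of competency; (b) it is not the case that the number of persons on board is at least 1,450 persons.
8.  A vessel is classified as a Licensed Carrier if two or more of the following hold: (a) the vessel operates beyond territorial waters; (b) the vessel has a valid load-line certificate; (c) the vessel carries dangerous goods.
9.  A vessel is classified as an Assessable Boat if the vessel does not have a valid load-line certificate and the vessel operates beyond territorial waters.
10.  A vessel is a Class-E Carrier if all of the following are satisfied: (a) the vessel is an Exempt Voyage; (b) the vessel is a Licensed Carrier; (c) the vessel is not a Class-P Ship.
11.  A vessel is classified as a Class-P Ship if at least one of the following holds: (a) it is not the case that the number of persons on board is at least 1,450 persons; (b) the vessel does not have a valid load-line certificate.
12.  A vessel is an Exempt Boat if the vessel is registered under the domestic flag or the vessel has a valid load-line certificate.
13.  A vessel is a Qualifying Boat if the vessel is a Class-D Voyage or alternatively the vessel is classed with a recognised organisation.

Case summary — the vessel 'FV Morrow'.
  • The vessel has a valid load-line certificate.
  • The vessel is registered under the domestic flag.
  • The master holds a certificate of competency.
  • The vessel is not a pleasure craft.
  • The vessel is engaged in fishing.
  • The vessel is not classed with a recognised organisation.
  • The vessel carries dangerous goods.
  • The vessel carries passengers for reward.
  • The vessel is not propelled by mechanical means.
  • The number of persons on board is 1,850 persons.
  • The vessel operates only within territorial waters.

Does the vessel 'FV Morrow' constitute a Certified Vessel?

Yes

Under paragraph 2: the vessel is a pleasure craft? no; and the vessel is not classed with a recognised organisation? yes. So the vessel is not a Registered Voyage.
Under paragraph 5: the vessel is registered under the domestic flag? yes; and Registered Voyage (paragraph 2)? no. So the vessel is not a Class-D Voyage.
Under paragraph 13: Class-D Voyage (paragraph 5)? no; or the vessel is classed with a recognised organisation? no. So the vessel is not a Qualifying Boat.
Under paragraph 7: the master holds a certificate of competency? yes; or number of persons on board: 1,850 persons ≥ 1,450 persons? yes, so negated condition no. So the vessel is an Exempt Voyage.
Under paragraph 8: the vessel operates beyond territorial waters? no; the vessel has a valid load-line certificate? yes; the vessel carries dangerous goods? yes — 2 of 3 hold (need ≥2) → satisfied.
Under paragraph 11: number of persons on board: 1,850 persons ≥ 1,450 persons? yes, so negated condition no; or the vessel does not have a valid load-line certificate? no. So the vessel is not a Class-P Ship.
Under paragraph 10: Exempt Voyage (paragraph 7)? yes; and Licensed Carrier (paragraph 8)? yes; and not a Class-P Ship (paragraph 11)? yes. So the vessel is a Class-E Carrier.
Under paragraph 4: the vessel is propelled by mechanical means? no; or the vessel is registered under a foreign flag? no; or the vessel has a valid load-line certificate? yes. So the vessel is an Assessable Craft.
Under paragraph 3: Class-E Carrier (paragraph 10)? yes; and Assessable Craft (paragraph 4)? yes. So the vessel is a Tier V Vessel.
Under paragraph 6: not a Qualifying Boat (paragraph 13)? yes; and Tier V Vessel (paragraph 3)? yes; and the vessel is engaged in fishing? yes. So the vessel is a Certified Vessel.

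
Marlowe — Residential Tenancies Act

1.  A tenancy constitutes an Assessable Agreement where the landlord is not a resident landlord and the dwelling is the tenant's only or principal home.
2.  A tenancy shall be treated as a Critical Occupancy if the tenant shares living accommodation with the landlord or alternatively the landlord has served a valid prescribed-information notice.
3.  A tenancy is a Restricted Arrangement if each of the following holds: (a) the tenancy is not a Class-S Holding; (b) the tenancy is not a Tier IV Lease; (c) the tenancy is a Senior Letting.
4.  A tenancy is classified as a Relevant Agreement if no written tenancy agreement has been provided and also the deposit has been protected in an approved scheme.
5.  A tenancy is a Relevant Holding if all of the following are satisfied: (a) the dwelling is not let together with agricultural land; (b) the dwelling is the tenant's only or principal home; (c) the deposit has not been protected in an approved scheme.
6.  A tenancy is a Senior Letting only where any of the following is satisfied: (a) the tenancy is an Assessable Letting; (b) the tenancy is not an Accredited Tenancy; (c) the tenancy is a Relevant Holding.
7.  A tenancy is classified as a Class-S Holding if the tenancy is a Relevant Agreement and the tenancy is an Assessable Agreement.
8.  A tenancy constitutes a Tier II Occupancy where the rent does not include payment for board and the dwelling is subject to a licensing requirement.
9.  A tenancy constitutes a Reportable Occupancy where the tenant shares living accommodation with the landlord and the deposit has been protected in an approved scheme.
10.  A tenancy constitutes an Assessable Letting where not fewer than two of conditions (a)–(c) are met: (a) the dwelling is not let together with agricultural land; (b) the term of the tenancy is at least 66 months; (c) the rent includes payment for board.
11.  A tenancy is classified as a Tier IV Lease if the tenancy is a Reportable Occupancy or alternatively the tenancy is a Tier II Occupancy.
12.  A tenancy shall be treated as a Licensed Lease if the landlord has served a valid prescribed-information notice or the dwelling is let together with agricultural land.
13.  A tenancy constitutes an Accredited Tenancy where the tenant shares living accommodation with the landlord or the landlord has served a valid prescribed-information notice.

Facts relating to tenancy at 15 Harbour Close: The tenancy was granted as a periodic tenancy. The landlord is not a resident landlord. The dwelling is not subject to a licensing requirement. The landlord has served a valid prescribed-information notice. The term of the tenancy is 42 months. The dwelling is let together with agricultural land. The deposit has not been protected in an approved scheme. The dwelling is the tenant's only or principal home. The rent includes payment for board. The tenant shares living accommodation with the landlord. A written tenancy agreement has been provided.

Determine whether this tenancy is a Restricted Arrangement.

Under paragraph 4: no written tenancy agreement has been provided? no; and the deposit has been protected in an approved scheme? no. So the tenancy is not a Relevant Agreement.
Under paragraph 1: the landlord is not a resident landlord? yes; and the dwelling is the tenant's only or principal home? yes. So the tenancy is an Assessable Agreement.
Under paragraph 7: Relevant Agreement (paragraph 4)? no; and Assessable Agreement (paragraph 1)? yes. So the tenancy is not a Class-S Holding.
Under paragraph 9: the tenant shares living accommodation with the landlord? yes; and the deposit has been protected in an approved scheme? no. So the tenancy is not a Reportable Occupancy.
Under paragraph 8: the rent does not include payment for board? no; and the dwelling is subject to a licensing requirement? no. So the tenancy is not a Tier II Occupancy.
Under paragraph 11: Reportable Occupancy (paragraph 9)? no; or Tier II Occupancy (paragraph 8)? no. So the tenancy is not a Tier IV Lease.
Under paragraph 10: the dwelling is not let together with agricultural land? no; term of the tenancy: 42 months ≥ 66 months? no; the rent includes payment for board? yes — 1 of 3 hold (need ≥2) → not satisfied.
Under paragraph 13: the tenant shares living accommodation with the landlord? yes; or the landlord has served a valid prescribed-information notice? yes. So the tenancy is an Accredited Tenancy.
Under paragraph 5: the dwelling is not let together with agricultural land? no; and the dwelling is the tenant's only or principal home? yes; and the deposit has not been protected in an approved scheme? yes. So the tenancy is not a Relevant Holding.
Under paragraph 6: Assessable Letting (paragraph 10)? no; or not an Accredited Tenancy (paragraph 13)? no; or Relevant Holding (paragraph 5)? no. So the tenancy is not a Senior Letting.
Under paragraph 3: not a Class-S Holding (paragraph 7)? yes; and not a Tier IV Lease (paragraph 11)? yes; and Senior Letting (paragraph 6)? no. So the tenancy is not a Restricted Arrangement.

No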